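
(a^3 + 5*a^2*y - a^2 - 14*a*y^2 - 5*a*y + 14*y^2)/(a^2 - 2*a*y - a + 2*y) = a + 7*y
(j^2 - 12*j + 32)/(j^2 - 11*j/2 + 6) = 2*(j - 8)/(2*j - 3)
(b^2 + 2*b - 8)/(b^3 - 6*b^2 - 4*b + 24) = (b + 4)/(b^2 - 4*b - 12)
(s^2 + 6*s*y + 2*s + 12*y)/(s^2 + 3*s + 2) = (s + 6*y)/(s + 1)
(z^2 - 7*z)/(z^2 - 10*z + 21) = z/(z - 3)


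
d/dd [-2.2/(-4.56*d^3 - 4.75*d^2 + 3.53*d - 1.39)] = (-30.096*d^2 - 20.9*d + 7.766)/(4.56*d^3 + 4.75*d^2 - 3.53*d + 1.39)^2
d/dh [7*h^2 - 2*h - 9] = 14*h - 2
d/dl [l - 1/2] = 1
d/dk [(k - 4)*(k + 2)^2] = 3*k^2 - 12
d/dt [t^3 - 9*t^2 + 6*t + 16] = 3*t^2 - 18*t + 6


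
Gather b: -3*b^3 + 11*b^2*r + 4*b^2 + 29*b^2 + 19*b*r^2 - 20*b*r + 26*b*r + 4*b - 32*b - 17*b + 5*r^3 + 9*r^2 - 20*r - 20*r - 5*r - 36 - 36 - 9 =-3*b^3 + b^2*(11*r + 33) + b*(19*r^2 + 6*r - 45) + 5*r^3 + 9*r^2 - 45*r - 81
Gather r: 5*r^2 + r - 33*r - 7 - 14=5*r^2 - 32*r - 21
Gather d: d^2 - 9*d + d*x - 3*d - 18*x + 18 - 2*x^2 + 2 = d^2 + d*(x - 12) - 2*x^2 - 18*x + 20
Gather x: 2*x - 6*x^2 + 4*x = -6*x^2 + 6*x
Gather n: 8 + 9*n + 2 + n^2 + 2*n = n^2 + 11*n + 10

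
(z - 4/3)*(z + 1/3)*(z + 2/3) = z^3 - z^2/3 - 10*z/9 - 8/27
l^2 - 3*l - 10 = (l - 5)*(l + 2)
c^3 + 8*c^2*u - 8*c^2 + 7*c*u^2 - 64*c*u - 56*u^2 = (c - 8)*(c + u)*(c + 7*u)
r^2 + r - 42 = (r - 6)*(r + 7)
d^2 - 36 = (d - 6)*(d + 6)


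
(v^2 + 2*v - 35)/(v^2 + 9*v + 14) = (v - 5)/(v + 2)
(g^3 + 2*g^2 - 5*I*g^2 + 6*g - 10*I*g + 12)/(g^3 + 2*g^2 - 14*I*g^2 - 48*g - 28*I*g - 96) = (g + I)/(g - 8*I)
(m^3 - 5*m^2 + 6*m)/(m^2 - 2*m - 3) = m*(m - 2)/(m + 1)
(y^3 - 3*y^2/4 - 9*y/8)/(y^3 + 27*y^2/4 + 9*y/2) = (y - 3/2)/(y + 6)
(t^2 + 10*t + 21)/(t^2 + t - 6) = (t + 7)/(t - 2)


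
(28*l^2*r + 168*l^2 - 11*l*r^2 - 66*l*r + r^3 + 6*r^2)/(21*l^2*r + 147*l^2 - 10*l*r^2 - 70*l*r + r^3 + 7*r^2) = (-4*l*r - 24*l + r^2 + 6*r)/(-3*l*r - 21*l + r^2 + 7*r)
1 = 1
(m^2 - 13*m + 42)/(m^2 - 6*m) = (m - 7)/m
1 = 1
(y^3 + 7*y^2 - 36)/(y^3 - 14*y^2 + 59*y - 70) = (y^2 + 9*y + 18)/(y^2 - 12*y + 35)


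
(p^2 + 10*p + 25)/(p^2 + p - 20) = (p + 5)/(p - 4)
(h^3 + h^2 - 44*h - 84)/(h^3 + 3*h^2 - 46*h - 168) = (h + 2)/(h + 4)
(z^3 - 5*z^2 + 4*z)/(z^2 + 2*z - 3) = z*(z - 4)/(z + 3)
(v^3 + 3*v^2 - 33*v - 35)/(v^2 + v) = v + 2 - 35/v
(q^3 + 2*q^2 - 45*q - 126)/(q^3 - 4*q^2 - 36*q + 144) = (q^2 - 4*q - 21)/(q^2 - 10*q + 24)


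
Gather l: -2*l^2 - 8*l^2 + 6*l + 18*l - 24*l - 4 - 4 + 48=40 - 10*l^2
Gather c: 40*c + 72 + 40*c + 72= 80*c + 144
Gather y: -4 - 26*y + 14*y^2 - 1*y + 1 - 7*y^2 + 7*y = 7*y^2 - 20*y - 3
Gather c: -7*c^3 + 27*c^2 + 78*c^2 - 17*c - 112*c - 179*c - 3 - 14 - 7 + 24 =-7*c^3 + 105*c^2 - 308*c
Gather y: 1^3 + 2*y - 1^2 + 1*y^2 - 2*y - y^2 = 0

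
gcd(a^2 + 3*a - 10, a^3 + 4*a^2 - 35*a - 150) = a + 5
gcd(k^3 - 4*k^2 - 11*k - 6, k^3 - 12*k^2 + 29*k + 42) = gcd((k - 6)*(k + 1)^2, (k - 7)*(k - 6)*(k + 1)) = k^2 - 5*k - 6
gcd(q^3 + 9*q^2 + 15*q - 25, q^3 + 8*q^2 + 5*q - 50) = q^2 + 10*q + 25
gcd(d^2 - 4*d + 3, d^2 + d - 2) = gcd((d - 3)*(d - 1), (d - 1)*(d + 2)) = d - 1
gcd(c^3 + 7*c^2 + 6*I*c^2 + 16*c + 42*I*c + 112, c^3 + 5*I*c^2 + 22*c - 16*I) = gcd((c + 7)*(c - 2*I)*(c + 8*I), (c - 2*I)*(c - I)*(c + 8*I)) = c^2 + 6*I*c + 16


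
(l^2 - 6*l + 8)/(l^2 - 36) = (l^2 - 6*l + 8)/(l^2 - 36)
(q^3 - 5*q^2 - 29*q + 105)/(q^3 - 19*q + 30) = (q - 7)/(q - 2)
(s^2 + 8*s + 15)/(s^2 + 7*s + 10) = (s + 3)/(s + 2)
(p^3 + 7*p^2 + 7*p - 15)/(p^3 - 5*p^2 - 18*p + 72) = (p^3 + 7*p^2 + 7*p - 15)/(p^3 - 5*p^2 - 18*p + 72)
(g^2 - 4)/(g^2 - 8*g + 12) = (g + 2)/(g - 6)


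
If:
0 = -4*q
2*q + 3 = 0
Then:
No Solution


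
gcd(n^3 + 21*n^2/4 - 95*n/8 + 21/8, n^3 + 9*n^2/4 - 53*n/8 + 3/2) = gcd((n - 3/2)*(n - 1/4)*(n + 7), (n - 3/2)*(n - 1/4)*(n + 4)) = n^2 - 7*n/4 + 3/8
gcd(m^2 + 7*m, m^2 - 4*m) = m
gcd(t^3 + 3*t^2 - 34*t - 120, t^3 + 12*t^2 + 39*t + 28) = t + 4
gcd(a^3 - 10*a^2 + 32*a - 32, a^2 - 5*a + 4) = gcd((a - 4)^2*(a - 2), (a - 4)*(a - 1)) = a - 4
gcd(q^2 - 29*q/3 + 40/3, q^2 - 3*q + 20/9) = q - 5/3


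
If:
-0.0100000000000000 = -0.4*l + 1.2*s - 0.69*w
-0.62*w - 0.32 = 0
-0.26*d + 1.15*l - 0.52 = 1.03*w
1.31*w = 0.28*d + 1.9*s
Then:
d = -0.21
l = -0.06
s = -0.32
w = -0.52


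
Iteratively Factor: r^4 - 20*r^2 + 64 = (r - 2)*(r^3 + 2*r^2 - 16*r - 32) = (r - 2)*(r + 2)*(r^2 - 16) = (r - 4)*(r - 2)*(r + 2)*(r + 4)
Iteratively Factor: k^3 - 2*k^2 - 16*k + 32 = (k + 4)*(k^2 - 6*k + 8) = (k - 4)*(k + 4)*(k - 2)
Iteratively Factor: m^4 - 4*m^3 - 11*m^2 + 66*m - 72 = (m - 2)*(m^3 - 2*m^2 - 15*m + 36) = (m - 3)*(m - 2)*(m^2 + m - 12) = (m - 3)*(m - 2)*(m + 4)*(m - 3)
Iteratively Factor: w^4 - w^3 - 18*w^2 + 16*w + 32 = (w - 4)*(w^3 + 3*w^2 - 6*w - 8) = (w - 4)*(w - 2)*(w^2 + 5*w + 4) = (w - 4)*(w - 2)*(w + 4)*(w + 1)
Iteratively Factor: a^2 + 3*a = (a)*(a + 3)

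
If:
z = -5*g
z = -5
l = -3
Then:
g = 1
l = -3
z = -5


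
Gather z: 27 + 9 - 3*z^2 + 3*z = -3*z^2 + 3*z + 36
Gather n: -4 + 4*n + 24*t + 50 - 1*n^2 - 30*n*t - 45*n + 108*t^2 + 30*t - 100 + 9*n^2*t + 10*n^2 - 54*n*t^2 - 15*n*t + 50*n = n^2*(9*t + 9) + n*(-54*t^2 - 45*t + 9) + 108*t^2 + 54*t - 54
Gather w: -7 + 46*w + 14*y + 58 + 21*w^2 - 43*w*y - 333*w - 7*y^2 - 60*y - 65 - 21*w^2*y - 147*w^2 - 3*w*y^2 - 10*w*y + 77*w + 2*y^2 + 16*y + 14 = w^2*(-21*y - 126) + w*(-3*y^2 - 53*y - 210) - 5*y^2 - 30*y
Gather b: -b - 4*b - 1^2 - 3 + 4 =-5*b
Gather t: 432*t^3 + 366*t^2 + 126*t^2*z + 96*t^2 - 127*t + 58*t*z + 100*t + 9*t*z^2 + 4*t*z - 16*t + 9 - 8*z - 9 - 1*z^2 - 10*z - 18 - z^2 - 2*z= 432*t^3 + t^2*(126*z + 462) + t*(9*z^2 + 62*z - 43) - 2*z^2 - 20*z - 18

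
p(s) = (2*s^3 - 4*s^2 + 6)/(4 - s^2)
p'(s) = 2*s*(2*s^3 - 4*s^2 + 6)/(4 - s^2)^2 + (6*s^2 - 8*s)/(4 - s^2) = 2*s*(-s^3 + 12*s - 10)/(s^4 - 8*s^2 + 16)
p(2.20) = -9.45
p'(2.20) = 35.87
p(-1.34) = -2.72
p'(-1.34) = 13.06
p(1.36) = 1.69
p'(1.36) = 2.24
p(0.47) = 1.41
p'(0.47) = -0.29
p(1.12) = 1.38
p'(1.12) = 0.60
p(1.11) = 1.38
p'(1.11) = 0.57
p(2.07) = -23.17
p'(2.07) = 304.51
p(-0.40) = 1.36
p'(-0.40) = 0.80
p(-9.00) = 23.06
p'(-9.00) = -1.85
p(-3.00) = 16.80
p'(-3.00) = 4.56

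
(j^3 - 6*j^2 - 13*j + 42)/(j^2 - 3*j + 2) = (j^2 - 4*j - 21)/(j - 1)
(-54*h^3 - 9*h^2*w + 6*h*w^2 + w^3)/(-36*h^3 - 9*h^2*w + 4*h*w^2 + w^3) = (6*h + w)/(4*h + w)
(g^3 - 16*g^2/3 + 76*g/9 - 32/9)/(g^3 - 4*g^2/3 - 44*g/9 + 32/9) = (g - 2)/(g + 2)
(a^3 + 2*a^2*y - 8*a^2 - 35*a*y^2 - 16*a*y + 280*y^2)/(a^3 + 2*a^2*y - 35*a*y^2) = (a - 8)/a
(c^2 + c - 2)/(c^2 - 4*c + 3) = (c + 2)/(c - 3)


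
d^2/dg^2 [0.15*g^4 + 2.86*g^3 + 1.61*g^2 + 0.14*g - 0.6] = 1.8*g^2 + 17.16*g + 3.22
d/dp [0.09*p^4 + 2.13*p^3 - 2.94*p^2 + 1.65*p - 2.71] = 0.36*p^3 + 6.39*p^2 - 5.88*p + 1.65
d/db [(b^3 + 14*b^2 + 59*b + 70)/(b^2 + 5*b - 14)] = (b^2 - 4*b - 24)/(b^2 - 4*b + 4)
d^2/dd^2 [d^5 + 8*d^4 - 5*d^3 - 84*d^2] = 20*d^3 + 96*d^2 - 30*d - 168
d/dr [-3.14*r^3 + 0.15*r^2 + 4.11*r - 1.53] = -9.42*r^2 + 0.3*r + 4.11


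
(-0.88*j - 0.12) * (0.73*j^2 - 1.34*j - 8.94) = -0.6424*j^3 + 1.0916*j^2 + 8.028*j + 1.0728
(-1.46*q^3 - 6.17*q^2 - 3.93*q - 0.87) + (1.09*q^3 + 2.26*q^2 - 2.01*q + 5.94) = -0.37*q^3 - 3.91*q^2 - 5.94*q + 5.07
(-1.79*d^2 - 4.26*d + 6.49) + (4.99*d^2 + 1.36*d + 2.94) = 3.2*d^2 - 2.9*d + 9.43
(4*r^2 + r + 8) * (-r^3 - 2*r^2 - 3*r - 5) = -4*r^5 - 9*r^4 - 22*r^3 - 39*r^2 - 29*r - 40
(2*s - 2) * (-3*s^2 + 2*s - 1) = -6*s^3 + 10*s^2 - 6*s + 2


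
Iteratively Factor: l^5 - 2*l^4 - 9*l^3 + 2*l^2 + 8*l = (l + 2)*(l^4 - 4*l^3 - l^2 + 4*l) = l*(l + 2)*(l^3 - 4*l^2 - l + 4) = l*(l - 4)*(l + 2)*(l^2 - 1) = l*(l - 4)*(l + 1)*(l + 2)*(l - 1)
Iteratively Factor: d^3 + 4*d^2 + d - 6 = (d + 2)*(d^2 + 2*d - 3) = (d - 1)*(d + 2)*(d + 3)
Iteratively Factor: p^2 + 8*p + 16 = (p + 4)*(p + 4)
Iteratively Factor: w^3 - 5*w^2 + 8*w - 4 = (w - 2)*(w^2 - 3*w + 2) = (w - 2)^2*(w - 1)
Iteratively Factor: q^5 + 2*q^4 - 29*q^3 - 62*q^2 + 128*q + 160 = (q + 1)*(q^4 + q^3 - 30*q^2 - 32*q + 160) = (q + 1)*(q + 4)*(q^3 - 3*q^2 - 18*q + 40) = (q - 2)*(q + 1)*(q + 4)*(q^2 - q - 20) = (q - 2)*(q + 1)*(q + 4)^2*(q - 5)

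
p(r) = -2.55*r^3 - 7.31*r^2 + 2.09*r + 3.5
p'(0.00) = 2.09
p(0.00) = 3.50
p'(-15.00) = -1499.86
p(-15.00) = 6933.65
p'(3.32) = -130.77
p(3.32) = -163.45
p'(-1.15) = 8.79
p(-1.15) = -4.69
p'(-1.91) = 2.11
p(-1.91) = -9.39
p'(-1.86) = 2.82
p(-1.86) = -9.27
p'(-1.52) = 6.64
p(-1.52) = -7.61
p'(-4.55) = -89.76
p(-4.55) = 82.86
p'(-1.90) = 2.25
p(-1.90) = -9.37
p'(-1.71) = 4.72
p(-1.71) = -8.70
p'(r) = -7.65*r^2 - 14.62*r + 2.09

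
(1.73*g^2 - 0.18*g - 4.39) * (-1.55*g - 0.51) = -2.6815*g^3 - 0.6033*g^2 + 6.8963*g + 2.2389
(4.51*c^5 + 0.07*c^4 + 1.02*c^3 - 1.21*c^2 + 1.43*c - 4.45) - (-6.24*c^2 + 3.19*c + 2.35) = 4.51*c^5 + 0.07*c^4 + 1.02*c^3 + 5.03*c^2 - 1.76*c - 6.8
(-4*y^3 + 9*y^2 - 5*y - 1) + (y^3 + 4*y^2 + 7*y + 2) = -3*y^3 + 13*y^2 + 2*y + 1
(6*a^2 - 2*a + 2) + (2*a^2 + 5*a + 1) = 8*a^2 + 3*a + 3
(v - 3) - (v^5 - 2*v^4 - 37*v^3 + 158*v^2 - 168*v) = -v^5 + 2*v^4 + 37*v^3 - 158*v^2 + 169*v - 3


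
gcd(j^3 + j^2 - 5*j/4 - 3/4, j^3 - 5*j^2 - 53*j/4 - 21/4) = j^2 + 2*j + 3/4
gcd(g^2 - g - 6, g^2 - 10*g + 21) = g - 3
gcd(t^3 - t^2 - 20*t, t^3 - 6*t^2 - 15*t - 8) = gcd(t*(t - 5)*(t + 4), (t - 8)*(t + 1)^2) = 1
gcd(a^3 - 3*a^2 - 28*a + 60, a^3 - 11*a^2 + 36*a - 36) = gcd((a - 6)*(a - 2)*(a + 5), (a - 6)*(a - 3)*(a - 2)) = a^2 - 8*a + 12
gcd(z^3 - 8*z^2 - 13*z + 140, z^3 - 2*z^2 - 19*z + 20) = z^2 - z - 20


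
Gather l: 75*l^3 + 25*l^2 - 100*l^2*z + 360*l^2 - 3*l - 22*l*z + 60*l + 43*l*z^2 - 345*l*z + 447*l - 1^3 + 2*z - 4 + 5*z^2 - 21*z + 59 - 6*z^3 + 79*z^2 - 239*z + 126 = 75*l^3 + l^2*(385 - 100*z) + l*(43*z^2 - 367*z + 504) - 6*z^3 + 84*z^2 - 258*z + 180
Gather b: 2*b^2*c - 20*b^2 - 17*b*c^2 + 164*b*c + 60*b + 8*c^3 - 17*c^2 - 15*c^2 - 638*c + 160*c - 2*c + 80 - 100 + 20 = b^2*(2*c - 20) + b*(-17*c^2 + 164*c + 60) + 8*c^3 - 32*c^2 - 480*c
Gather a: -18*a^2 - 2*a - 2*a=-18*a^2 - 4*a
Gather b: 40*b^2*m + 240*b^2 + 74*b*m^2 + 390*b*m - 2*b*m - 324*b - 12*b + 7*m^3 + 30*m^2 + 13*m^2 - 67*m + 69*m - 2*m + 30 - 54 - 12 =b^2*(40*m + 240) + b*(74*m^2 + 388*m - 336) + 7*m^3 + 43*m^2 - 36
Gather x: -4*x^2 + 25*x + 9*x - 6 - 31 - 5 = -4*x^2 + 34*x - 42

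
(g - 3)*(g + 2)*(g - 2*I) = g^3 - g^2 - 2*I*g^2 - 6*g + 2*I*g + 12*I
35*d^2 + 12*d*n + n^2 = (5*d + n)*(7*d + n)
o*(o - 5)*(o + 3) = o^3 - 2*o^2 - 15*o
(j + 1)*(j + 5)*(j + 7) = j^3 + 13*j^2 + 47*j + 35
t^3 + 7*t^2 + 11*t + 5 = (t + 1)^2*(t + 5)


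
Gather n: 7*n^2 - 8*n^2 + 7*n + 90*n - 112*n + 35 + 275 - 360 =-n^2 - 15*n - 50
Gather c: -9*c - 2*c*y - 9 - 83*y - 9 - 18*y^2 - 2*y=c*(-2*y - 9) - 18*y^2 - 85*y - 18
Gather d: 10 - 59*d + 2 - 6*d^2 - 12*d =-6*d^2 - 71*d + 12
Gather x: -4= -4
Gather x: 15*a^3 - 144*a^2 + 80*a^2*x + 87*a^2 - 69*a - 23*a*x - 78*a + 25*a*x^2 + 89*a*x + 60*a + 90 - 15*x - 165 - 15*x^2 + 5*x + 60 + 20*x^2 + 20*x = 15*a^3 - 57*a^2 - 87*a + x^2*(25*a + 5) + x*(80*a^2 + 66*a + 10) - 15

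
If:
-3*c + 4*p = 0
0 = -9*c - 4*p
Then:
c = 0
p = 0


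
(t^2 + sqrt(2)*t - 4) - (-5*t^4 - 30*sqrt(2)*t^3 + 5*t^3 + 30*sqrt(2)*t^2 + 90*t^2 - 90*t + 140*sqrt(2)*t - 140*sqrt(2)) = 5*t^4 - 5*t^3 + 30*sqrt(2)*t^3 - 89*t^2 - 30*sqrt(2)*t^2 - 139*sqrt(2)*t + 90*t - 4 + 140*sqrt(2)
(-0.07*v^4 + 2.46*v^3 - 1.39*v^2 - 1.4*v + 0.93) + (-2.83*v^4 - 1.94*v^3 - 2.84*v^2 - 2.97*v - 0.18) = -2.9*v^4 + 0.52*v^3 - 4.23*v^2 - 4.37*v + 0.75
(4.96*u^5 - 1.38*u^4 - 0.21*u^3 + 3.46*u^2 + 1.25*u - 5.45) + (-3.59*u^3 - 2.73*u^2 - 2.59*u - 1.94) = 4.96*u^5 - 1.38*u^4 - 3.8*u^3 + 0.73*u^2 - 1.34*u - 7.39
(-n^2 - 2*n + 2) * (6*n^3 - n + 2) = -6*n^5 - 12*n^4 + 13*n^3 - 6*n + 4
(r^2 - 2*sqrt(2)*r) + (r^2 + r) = 2*r^2 - 2*sqrt(2)*r + r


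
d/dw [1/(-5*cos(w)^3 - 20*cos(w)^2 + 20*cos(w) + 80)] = (-3*cos(w)^2 - 8*cos(w) + 4)*sin(w)/(5*(cos(w)^3 + 4*cos(w)^2 - 4*cos(w) - 16)^2)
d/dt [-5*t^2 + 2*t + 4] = 2 - 10*t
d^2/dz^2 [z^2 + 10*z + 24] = 2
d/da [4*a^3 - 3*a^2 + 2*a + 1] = 12*a^2 - 6*a + 2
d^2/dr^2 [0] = 0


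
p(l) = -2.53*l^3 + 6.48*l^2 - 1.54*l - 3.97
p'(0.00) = -1.54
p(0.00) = -3.97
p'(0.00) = -1.54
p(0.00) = -3.97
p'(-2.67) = -90.25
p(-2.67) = 94.49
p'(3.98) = -70.19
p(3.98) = -66.96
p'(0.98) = 3.87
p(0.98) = -1.64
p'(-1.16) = -26.79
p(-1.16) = 10.48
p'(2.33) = -12.55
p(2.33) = -4.38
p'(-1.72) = -46.29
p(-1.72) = 30.72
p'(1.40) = 1.73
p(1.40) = -0.37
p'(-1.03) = -22.94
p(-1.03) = 7.26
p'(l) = -7.59*l^2 + 12.96*l - 1.54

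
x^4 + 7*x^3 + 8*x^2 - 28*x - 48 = (x - 2)*(x + 2)*(x + 3)*(x + 4)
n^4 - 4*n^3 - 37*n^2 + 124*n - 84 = (n - 7)*(n - 2)*(n - 1)*(n + 6)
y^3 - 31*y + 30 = (y - 5)*(y - 1)*(y + 6)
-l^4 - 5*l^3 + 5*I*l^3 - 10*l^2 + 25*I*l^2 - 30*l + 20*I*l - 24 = (l + 4)*(l - 6*I)*(-I*l + 1)*(-I*l - I)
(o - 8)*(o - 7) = o^2 - 15*o + 56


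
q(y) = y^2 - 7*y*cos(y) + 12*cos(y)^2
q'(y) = 7*y*sin(y) + 2*y - 24*sin(y)*cos(y) - 7*cos(y)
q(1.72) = 5.01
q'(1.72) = 19.91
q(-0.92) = 9.15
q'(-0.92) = 10.61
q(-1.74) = 1.32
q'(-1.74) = 5.72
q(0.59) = 5.20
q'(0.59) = -13.43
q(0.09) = 11.28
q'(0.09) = -8.88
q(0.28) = 9.28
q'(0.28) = -12.00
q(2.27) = 20.35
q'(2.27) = 33.03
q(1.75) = 5.63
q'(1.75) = 21.01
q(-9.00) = 33.56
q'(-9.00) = 5.33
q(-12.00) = 223.43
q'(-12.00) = -85.85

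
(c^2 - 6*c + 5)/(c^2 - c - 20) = (c - 1)/(c + 4)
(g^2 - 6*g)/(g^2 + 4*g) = (g - 6)/(g + 4)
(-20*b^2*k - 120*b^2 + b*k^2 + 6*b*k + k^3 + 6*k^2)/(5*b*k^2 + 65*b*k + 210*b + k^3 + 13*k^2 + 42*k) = (-4*b + k)/(k + 7)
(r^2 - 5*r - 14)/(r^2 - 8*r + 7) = (r + 2)/(r - 1)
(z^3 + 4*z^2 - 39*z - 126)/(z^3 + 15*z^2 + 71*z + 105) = (z - 6)/(z + 5)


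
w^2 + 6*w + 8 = (w + 2)*(w + 4)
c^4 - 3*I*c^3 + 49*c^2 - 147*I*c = c*(c - 7*I)*(c - 3*I)*(c + 7*I)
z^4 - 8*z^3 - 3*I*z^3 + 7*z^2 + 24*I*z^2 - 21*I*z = z*(z - 7)*(z - 1)*(z - 3*I)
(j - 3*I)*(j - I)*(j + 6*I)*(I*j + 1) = I*j^4 - j^3 + 23*I*j^2 + 39*j - 18*I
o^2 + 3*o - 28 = (o - 4)*(o + 7)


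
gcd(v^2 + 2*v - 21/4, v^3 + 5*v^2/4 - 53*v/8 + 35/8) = v + 7/2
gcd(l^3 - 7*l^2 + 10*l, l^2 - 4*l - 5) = l - 5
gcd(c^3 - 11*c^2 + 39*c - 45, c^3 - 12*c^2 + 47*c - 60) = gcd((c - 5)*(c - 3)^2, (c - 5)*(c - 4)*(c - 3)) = c^2 - 8*c + 15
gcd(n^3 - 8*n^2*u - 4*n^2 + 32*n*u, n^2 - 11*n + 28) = n - 4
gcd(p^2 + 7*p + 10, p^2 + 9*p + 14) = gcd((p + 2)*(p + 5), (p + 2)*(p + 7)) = p + 2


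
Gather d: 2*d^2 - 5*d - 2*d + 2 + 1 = 2*d^2 - 7*d + 3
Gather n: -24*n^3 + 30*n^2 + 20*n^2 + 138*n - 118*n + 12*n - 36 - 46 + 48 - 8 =-24*n^3 + 50*n^2 + 32*n - 42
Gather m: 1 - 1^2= 0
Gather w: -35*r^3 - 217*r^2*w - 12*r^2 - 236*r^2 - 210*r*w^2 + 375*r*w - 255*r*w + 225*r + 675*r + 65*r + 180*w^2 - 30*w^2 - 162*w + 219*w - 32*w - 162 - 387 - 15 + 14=-35*r^3 - 248*r^2 + 965*r + w^2*(150 - 210*r) + w*(-217*r^2 + 120*r + 25) - 550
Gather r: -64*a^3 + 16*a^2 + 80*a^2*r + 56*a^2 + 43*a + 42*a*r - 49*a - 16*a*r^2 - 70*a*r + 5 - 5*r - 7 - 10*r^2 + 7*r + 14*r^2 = -64*a^3 + 72*a^2 - 6*a + r^2*(4 - 16*a) + r*(80*a^2 - 28*a + 2) - 2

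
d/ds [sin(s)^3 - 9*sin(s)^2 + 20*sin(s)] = (3*sin(s)^2 - 18*sin(s) + 20)*cos(s)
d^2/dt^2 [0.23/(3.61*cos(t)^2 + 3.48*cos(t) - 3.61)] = (-11.989532*(1 - cos(t)^2)^2 - 8.668332*cos(t)^3 - 20.76969*cos(t)^2 + 14.44722*cos(t) + 23.555082)/(-3.61*sin(t)^2 + 3.48*cos(t))^3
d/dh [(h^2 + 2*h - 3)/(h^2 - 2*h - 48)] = 2*(-2*h^2 - 45*h - 51)/(h^4 - 4*h^3 - 92*h^2 + 192*h + 2304)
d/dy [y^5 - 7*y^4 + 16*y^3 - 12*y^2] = y*(5*y^3 - 28*y^2 + 48*y - 24)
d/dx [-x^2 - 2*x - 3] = -2*x - 2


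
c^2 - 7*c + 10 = (c - 5)*(c - 2)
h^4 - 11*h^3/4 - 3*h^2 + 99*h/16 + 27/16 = (h - 3)*(h - 3/2)*(h + 1/4)*(h + 3/2)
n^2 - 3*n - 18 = (n - 6)*(n + 3)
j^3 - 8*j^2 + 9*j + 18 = (j - 6)*(j - 3)*(j + 1)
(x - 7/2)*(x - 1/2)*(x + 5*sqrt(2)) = x^3 - 4*x^2 + 5*sqrt(2)*x^2 - 20*sqrt(2)*x + 7*x/4 + 35*sqrt(2)/4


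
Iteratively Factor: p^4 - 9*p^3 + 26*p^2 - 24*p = (p - 4)*(p^3 - 5*p^2 + 6*p) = (p - 4)*(p - 2)*(p^2 - 3*p) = p*(p - 4)*(p - 2)*(p - 3)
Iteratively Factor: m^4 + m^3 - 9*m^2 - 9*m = (m + 1)*(m^3 - 9*m) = m*(m + 1)*(m^2 - 9) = m*(m + 1)*(m + 3)*(m - 3)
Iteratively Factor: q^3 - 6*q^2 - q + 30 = (q + 2)*(q^2 - 8*q + 15) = (q - 5)*(q + 2)*(q - 3)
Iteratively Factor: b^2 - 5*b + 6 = (b - 2)*(b - 3)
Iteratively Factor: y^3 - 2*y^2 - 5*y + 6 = (y - 3)*(y^2 + y - 2) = (y - 3)*(y - 1)*(y + 2)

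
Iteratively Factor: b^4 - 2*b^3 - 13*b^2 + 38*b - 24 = (b + 4)*(b^3 - 6*b^2 + 11*b - 6) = (b - 3)*(b + 4)*(b^2 - 3*b + 2) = (b - 3)*(b - 1)*(b + 4)*(b - 2)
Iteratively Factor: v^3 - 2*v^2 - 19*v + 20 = (v - 5)*(v^2 + 3*v - 4) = (v - 5)*(v - 1)*(v + 4)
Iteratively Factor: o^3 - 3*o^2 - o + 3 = (o - 1)*(o^2 - 2*o - 3) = (o - 3)*(o - 1)*(o + 1)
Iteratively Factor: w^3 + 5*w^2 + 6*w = (w)*(w^2 + 5*w + 6) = w*(w + 3)*(w + 2)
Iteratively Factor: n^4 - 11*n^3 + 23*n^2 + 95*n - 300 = (n - 4)*(n^3 - 7*n^2 - 5*n + 75) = (n - 5)*(n - 4)*(n^2 - 2*n - 15) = (n - 5)*(n - 4)*(n + 3)*(n - 5)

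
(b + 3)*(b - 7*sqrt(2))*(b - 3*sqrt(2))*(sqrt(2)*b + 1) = sqrt(2)*b^4 - 19*b^3 + 3*sqrt(2)*b^3 - 57*b^2 + 32*sqrt(2)*b^2 + 42*b + 96*sqrt(2)*b + 126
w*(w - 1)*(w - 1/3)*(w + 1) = w^4 - w^3/3 - w^2 + w/3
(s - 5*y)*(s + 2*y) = s^2 - 3*s*y - 10*y^2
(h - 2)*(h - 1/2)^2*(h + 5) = h^4 + 2*h^3 - 51*h^2/4 + 43*h/4 - 5/2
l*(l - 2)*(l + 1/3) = l^3 - 5*l^2/3 - 2*l/3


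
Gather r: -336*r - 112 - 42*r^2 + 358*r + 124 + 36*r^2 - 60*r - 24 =-6*r^2 - 38*r - 12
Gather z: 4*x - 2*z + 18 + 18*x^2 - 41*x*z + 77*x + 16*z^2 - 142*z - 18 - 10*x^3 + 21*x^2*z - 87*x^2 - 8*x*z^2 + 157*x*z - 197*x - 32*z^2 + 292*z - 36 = -10*x^3 - 69*x^2 - 116*x + z^2*(-8*x - 16) + z*(21*x^2 + 116*x + 148) - 36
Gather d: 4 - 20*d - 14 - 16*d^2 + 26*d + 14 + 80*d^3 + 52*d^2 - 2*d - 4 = 80*d^3 + 36*d^2 + 4*d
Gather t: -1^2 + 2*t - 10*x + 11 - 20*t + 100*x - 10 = -18*t + 90*x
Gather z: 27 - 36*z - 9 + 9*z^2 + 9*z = 9*z^2 - 27*z + 18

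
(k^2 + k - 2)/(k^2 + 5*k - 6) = (k + 2)/(k + 6)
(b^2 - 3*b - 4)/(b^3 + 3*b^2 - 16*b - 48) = (b + 1)/(b^2 + 7*b + 12)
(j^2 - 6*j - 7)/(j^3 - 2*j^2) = (j^2 - 6*j - 7)/(j^2*(j - 2))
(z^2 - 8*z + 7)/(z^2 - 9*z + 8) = (z - 7)/(z - 8)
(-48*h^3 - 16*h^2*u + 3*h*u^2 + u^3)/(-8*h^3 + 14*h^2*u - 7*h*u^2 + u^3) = (12*h^2 + 7*h*u + u^2)/(2*h^2 - 3*h*u + u^2)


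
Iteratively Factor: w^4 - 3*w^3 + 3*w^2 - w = (w - 1)*(w^3 - 2*w^2 + w) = w*(w - 1)*(w^2 - 2*w + 1) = w*(w - 1)^2*(w - 1)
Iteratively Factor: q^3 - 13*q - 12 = (q + 3)*(q^2 - 3*q - 4) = (q - 4)*(q + 3)*(q + 1)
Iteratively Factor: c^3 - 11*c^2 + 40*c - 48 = (c - 4)*(c^2 - 7*c + 12) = (c - 4)^2*(c - 3)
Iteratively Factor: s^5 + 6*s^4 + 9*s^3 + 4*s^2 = (s + 1)*(s^4 + 5*s^3 + 4*s^2) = s*(s + 1)*(s^3 + 5*s^2 + 4*s) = s*(s + 1)*(s + 4)*(s^2 + s) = s*(s + 1)^2*(s + 4)*(s)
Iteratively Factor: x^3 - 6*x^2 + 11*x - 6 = (x - 1)*(x^2 - 5*x + 6) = (x - 3)*(x - 1)*(x - 2)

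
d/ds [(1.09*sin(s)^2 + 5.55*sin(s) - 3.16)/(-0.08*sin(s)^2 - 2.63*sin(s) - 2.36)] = (-5.6504*sin(s) + 1.21135*cos(2*s) - 22.62015)*cos(s)/(0.0064*sin(s)^4 + 0.4208*sin(s)^3 + 7.2945*sin(s)^2 + 12.4136*sin(s) + 5.5696)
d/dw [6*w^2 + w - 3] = 12*w + 1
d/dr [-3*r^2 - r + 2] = -6*r - 1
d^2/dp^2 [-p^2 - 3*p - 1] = -2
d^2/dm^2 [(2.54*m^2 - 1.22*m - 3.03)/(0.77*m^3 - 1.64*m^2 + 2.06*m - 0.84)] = (3.011932*m^6 - 4.34002800000002*m^5 - 36.487836*m^4 + 98.690728*m^3 - 108.19782*m^2 + 59.74452*m - 18.005688)/(0.456533*m^9 - 2.917068*m^8 + 9.877098*m^7 - 21.51326*m^6 + 32.788956*m^5 - 35.650752*m^4 + 27.398888*m^3 - 14.165424*m^2 + 4.360608*m - 0.592704)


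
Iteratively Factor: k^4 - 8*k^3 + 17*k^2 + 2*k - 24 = (k - 2)*(k^3 - 6*k^2 + 5*k + 12) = (k - 3)*(k - 2)*(k^2 - 3*k - 4) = (k - 3)*(k - 2)*(k + 1)*(k - 4)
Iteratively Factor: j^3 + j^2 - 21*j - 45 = (j + 3)*(j^2 - 2*j - 15) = (j - 5)*(j + 3)*(j + 3)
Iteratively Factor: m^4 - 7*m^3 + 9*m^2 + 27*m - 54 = (m - 3)*(m^3 - 4*m^2 - 3*m + 18) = (m - 3)^2*(m^2 - m - 6) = (m - 3)^3*(m + 2)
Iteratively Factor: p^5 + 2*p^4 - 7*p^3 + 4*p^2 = (p - 1)*(p^4 + 3*p^3 - 4*p^2) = p*(p - 1)*(p^3 + 3*p^2 - 4*p) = p*(p - 1)*(p + 4)*(p^2 - p) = p*(p - 1)^2*(p + 4)*(p)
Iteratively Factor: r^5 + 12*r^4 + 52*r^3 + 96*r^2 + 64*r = (r + 4)*(r^4 + 8*r^3 + 20*r^2 + 16*r) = (r + 2)*(r + 4)*(r^3 + 6*r^2 + 8*r) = r*(r + 2)*(r + 4)*(r^2 + 6*r + 8) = r*(r + 2)*(r + 4)^2*(r + 2)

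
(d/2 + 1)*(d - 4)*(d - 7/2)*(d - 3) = d^4/2 - 17*d^3/4 + 31*d^2/4 + 31*d/2 - 42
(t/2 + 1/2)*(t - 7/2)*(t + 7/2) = t^3/2 + t^2/2 - 49*t/8 - 49/8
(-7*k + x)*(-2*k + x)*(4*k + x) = 56*k^3 - 22*k^2*x - 5*k*x^2 + x^3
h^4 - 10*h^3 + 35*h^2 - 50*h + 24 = (h - 4)*(h - 3)*(h - 2)*(h - 1)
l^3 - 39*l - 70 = (l - 7)*(l + 2)*(l + 5)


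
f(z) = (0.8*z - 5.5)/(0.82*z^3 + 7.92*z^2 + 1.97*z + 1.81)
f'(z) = (0.8*z - 5.5)*(-2.46*z^2 - 15.84*z - 1.97)/(0.82*z^3 + 7.92*z^2 + 1.97*z + 1.81)^2 + 0.8/(0.82*z^3 + 7.92*z^2 + 1.97*z + 1.81) = (-1.312*z^3 + 7.194*z^2 + 87.12*z + 12.283)/(0.6724*z^6 + 12.9888*z^5 + 65.9572*z^4 + 34.1732*z^3 + 32.5513*z^2 + 7.1314*z + 3.2761)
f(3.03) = -0.03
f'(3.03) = 0.03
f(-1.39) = -0.54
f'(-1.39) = -0.62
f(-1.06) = -0.83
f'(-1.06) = -1.21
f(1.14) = -0.29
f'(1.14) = 0.49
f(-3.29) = -0.16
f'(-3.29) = -0.06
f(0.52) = -1.00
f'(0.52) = 2.29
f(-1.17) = -0.71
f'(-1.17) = -0.95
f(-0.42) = -2.52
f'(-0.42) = -4.27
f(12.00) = 0.00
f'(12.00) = -0.00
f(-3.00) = -0.18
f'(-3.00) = -0.07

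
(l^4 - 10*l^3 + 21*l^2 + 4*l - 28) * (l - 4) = l^5 - 14*l^4 + 61*l^3 - 80*l^2 - 44*l + 112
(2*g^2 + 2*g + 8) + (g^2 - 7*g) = 3*g^2 - 5*g + 8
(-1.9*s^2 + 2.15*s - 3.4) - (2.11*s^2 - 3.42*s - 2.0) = -4.01*s^2 + 5.57*s - 1.4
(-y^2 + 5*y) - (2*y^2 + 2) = -3*y^2 + 5*y - 2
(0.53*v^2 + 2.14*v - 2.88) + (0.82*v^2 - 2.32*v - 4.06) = 1.35*v^2 - 0.18*v - 6.94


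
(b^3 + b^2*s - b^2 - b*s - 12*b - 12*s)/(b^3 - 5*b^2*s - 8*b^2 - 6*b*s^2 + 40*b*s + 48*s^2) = (-b^2 + b + 12)/(-b^2 + 6*b*s + 8*b - 48*s)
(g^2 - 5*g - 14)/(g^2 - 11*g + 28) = (g + 2)/(g - 4)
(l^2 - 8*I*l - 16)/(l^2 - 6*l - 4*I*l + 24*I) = (l - 4*I)/(l - 6)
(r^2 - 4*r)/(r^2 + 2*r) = (r - 4)/(r + 2)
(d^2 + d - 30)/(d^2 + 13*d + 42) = (d - 5)/(d + 7)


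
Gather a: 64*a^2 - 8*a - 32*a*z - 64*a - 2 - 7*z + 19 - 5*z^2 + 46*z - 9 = 64*a^2 + a*(-32*z - 72) - 5*z^2 + 39*z + 8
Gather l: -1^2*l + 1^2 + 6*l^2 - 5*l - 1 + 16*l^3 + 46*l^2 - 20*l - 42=16*l^3 + 52*l^2 - 26*l - 42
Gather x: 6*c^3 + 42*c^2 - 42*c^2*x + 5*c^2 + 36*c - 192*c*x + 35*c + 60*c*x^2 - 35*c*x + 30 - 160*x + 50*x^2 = 6*c^3 + 47*c^2 + 71*c + x^2*(60*c + 50) + x*(-42*c^2 - 227*c - 160) + 30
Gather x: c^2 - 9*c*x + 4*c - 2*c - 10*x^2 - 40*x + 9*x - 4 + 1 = c^2 + 2*c - 10*x^2 + x*(-9*c - 31) - 3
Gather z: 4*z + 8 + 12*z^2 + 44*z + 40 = 12*z^2 + 48*z + 48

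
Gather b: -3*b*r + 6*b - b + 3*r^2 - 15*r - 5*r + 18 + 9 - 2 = b*(5 - 3*r) + 3*r^2 - 20*r + 25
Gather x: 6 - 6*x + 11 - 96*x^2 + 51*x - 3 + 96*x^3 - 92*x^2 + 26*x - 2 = 96*x^3 - 188*x^2 + 71*x + 12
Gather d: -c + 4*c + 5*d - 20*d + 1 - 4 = 3*c - 15*d - 3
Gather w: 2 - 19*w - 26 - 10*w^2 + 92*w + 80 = -10*w^2 + 73*w + 56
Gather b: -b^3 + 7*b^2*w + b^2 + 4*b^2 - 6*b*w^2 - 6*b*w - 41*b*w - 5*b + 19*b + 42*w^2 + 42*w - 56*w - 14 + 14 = -b^3 + b^2*(7*w + 5) + b*(-6*w^2 - 47*w + 14) + 42*w^2 - 14*w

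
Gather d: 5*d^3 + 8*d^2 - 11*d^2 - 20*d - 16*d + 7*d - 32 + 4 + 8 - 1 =5*d^3 - 3*d^2 - 29*d - 21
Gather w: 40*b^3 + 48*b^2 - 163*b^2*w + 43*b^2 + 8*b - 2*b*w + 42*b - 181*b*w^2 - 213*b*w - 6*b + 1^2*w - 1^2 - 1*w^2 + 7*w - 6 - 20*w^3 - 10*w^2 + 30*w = 40*b^3 + 91*b^2 + 44*b - 20*w^3 + w^2*(-181*b - 11) + w*(-163*b^2 - 215*b + 38) - 7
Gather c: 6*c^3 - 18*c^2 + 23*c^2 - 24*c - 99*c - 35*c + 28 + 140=6*c^3 + 5*c^2 - 158*c + 168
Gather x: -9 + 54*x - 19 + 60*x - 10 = 114*x - 38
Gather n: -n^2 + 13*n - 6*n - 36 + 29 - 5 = -n^2 + 7*n - 12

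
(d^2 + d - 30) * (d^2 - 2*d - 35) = d^4 - d^3 - 67*d^2 + 25*d + 1050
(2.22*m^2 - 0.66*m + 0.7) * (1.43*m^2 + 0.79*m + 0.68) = 3.1746*m^4 + 0.81*m^3 + 1.9892*m^2 + 0.1042*m + 0.476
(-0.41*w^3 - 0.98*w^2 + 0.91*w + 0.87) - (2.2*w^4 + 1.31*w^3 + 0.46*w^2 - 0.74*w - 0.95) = -2.2*w^4 - 1.72*w^3 - 1.44*w^2 + 1.65*w + 1.82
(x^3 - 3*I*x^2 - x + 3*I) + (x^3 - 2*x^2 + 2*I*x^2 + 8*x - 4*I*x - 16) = 2*x^3 - 2*x^2 - I*x^2 + 7*x - 4*I*x - 16 + 3*I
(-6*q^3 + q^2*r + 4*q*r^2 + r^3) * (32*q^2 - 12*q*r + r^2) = -192*q^5 + 104*q^4*r + 110*q^3*r^2 - 15*q^2*r^3 - 8*q*r^4 + r^5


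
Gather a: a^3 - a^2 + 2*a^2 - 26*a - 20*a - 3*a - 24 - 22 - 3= a^3 + a^2 - 49*a - 49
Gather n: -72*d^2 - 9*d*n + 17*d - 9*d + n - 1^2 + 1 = -72*d^2 + 8*d + n*(1 - 9*d)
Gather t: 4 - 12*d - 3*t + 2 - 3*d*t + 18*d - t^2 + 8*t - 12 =6*d - t^2 + t*(5 - 3*d) - 6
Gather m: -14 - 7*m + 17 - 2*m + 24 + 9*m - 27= 0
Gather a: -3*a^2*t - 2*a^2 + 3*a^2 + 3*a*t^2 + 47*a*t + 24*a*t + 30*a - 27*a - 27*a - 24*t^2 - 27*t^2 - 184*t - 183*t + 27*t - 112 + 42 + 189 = a^2*(1 - 3*t) + a*(3*t^2 + 71*t - 24) - 51*t^2 - 340*t + 119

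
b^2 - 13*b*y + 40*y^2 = (b - 8*y)*(b - 5*y)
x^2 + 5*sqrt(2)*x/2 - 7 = (x - sqrt(2))*(x + 7*sqrt(2)/2)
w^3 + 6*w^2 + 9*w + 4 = (w + 1)^2*(w + 4)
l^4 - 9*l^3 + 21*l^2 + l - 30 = (l - 5)*(l - 3)*(l - 2)*(l + 1)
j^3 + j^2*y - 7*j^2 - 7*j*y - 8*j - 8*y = (j - 8)*(j + 1)*(j + y)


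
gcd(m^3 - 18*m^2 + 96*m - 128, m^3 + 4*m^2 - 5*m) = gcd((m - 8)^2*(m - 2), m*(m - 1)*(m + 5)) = 1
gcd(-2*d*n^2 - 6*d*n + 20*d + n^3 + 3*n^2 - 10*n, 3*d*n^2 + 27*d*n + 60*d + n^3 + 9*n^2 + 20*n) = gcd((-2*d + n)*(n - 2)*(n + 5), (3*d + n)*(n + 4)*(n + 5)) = n + 5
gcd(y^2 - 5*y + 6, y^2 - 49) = 1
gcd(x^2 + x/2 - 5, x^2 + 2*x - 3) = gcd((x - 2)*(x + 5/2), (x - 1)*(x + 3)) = 1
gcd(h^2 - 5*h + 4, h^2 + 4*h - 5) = h - 1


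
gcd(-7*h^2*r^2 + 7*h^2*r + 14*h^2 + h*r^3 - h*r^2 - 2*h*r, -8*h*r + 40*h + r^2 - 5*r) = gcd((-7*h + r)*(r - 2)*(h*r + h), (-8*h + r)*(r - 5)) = 1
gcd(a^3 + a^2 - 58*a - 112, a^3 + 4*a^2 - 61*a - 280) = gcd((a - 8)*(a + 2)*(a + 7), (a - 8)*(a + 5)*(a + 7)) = a^2 - a - 56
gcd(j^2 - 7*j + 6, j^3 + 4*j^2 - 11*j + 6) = j - 1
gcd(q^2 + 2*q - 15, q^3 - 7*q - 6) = q - 3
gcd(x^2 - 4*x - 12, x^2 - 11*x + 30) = x - 6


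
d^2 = d^2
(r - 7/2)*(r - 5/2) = r^2 - 6*r + 35/4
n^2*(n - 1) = n^3 - n^2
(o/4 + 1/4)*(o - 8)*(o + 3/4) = o^3/4 - 25*o^2/16 - 53*o/16 - 3/2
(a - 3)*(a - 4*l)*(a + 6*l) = a^3 + 2*a^2*l - 3*a^2 - 24*a*l^2 - 6*a*l + 72*l^2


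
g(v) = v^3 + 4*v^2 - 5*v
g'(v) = 3*v^2 + 8*v - 5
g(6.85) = 474.86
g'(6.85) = 190.57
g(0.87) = -0.66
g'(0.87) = 4.23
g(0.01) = -0.05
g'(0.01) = -4.92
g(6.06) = 339.14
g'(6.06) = 153.65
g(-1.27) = 10.75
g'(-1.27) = -10.32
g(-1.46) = 12.71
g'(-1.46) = -10.29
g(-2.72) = 23.07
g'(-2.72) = -4.56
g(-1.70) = 15.15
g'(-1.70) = -9.93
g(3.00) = 48.00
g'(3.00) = 46.00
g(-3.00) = 24.00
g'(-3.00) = -2.00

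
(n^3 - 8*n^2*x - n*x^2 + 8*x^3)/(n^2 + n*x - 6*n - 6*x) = (n^2 - 9*n*x + 8*x^2)/(n - 6)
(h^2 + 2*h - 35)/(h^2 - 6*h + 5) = (h + 7)/(h - 1)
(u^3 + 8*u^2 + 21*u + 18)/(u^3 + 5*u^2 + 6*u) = (u + 3)/u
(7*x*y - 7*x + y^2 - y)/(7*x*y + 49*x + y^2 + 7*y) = (y - 1)/(y + 7)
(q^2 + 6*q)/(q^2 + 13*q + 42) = q/(q + 7)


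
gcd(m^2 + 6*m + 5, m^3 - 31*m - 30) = m^2 + 6*m + 5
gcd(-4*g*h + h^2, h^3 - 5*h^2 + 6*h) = h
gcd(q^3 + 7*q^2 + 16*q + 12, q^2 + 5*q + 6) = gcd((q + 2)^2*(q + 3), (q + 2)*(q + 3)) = q^2 + 5*q + 6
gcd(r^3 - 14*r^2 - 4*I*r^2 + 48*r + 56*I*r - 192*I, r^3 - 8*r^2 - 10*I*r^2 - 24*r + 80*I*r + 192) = r^2 + r*(-8 - 4*I) + 32*I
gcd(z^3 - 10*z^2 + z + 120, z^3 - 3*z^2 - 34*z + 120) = z - 5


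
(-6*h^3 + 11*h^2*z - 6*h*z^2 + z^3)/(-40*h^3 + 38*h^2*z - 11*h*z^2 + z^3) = (3*h^2 - 4*h*z + z^2)/(20*h^2 - 9*h*z + z^2)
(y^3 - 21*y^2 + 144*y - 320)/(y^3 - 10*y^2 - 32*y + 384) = (y - 5)/(y + 6)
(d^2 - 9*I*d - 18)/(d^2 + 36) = (d - 3*I)/(d + 6*I)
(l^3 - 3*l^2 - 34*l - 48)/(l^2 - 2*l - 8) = (l^2 - 5*l - 24)/(l - 4)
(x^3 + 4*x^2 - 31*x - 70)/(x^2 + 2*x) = x + 2 - 35/x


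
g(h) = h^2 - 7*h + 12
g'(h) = 2*h - 7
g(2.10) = 1.71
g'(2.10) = -2.80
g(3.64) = -0.23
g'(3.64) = 0.28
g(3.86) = -0.12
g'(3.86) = 0.72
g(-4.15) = 58.27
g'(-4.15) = -15.30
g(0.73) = 7.42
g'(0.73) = -5.54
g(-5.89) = 87.92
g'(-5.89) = -18.78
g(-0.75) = 17.81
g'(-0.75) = -8.50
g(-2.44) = 35.03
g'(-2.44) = -11.88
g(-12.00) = 240.00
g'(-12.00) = -31.00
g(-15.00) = 342.00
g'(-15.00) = -37.00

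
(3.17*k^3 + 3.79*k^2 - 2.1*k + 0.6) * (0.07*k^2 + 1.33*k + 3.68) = 0.2219*k^5 + 4.4814*k^4 + 16.5593*k^3 + 11.1962*k^2 - 6.93*k + 2.208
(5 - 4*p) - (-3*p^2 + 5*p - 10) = 3*p^2 - 9*p + 15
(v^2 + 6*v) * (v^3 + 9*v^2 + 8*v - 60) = v^5 + 15*v^4 + 62*v^3 - 12*v^2 - 360*v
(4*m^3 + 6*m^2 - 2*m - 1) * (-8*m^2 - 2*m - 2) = -32*m^5 - 56*m^4 - 4*m^3 + 6*m + 2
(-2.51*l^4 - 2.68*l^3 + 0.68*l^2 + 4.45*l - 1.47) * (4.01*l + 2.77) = -10.0651*l^5 - 17.6995*l^4 - 4.6968*l^3 + 19.7281*l^2 + 6.4318*l - 4.0719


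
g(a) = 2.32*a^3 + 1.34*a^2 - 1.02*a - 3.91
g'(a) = 6.96*a^2 + 2.68*a - 1.02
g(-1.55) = -7.75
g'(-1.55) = 11.55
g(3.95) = 155.95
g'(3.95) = 118.16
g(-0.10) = -3.80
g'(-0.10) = -1.22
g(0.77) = -2.84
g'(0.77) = 5.17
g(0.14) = -4.02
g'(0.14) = -0.51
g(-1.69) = -9.56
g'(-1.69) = 14.33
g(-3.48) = -81.91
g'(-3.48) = 73.94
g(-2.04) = -15.95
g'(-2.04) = 22.48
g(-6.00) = -450.67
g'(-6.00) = 233.46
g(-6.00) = -450.67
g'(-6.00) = 233.46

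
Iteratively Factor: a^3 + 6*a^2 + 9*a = (a)*(a^2 + 6*a + 9) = a*(a + 3)*(a + 3)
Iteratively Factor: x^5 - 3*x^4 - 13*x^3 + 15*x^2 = (x - 1)*(x^4 - 2*x^3 - 15*x^2) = x*(x - 1)*(x^3 - 2*x^2 - 15*x) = x*(x - 1)*(x + 3)*(x^2 - 5*x) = x^2*(x - 1)*(x + 3)*(x - 5)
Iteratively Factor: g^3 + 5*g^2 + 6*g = (g + 2)*(g^2 + 3*g) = (g + 2)*(g + 3)*(g)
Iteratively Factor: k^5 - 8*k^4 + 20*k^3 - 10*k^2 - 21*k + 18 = (k - 3)*(k^4 - 5*k^3 + 5*k^2 + 5*k - 6) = (k - 3)^2*(k^3 - 2*k^2 - k + 2) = (k - 3)^2*(k + 1)*(k^2 - 3*k + 2) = (k - 3)^2*(k - 1)*(k + 1)*(k - 2)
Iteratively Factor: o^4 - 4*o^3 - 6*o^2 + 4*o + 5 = (o + 1)*(o^3 - 5*o^2 - o + 5) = (o + 1)^2*(o^2 - 6*o + 5) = (o - 5)*(o + 1)^2*(o - 1)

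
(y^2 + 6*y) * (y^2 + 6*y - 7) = y^4 + 12*y^3 + 29*y^2 - 42*y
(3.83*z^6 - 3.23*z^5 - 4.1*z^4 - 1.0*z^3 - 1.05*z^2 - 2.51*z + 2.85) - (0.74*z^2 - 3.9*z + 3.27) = 3.83*z^6 - 3.23*z^5 - 4.1*z^4 - 1.0*z^3 - 1.79*z^2 + 1.39*z - 0.42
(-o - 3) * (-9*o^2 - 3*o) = 9*o^3 + 30*o^2 + 9*o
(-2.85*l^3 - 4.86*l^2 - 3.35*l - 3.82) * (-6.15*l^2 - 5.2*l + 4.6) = 17.5275*l^5 + 44.709*l^4 + 32.7645*l^3 + 18.557*l^2 + 4.454*l - 17.572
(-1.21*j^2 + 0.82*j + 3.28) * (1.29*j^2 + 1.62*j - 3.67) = -1.5609*j^4 - 0.9024*j^3 + 10.0003*j^2 + 2.3042*j - 12.0376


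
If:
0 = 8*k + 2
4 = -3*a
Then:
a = -4/3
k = -1/4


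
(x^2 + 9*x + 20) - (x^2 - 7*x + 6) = 16*x + 14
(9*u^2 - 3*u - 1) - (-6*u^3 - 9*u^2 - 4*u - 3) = 6*u^3 + 18*u^2 + u + 2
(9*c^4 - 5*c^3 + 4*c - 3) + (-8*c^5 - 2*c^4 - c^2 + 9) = -8*c^5 + 7*c^4 - 5*c^3 - c^2 + 4*c + 6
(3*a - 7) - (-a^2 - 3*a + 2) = a^2 + 6*a - 9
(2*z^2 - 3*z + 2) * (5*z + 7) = 10*z^3 - z^2 - 11*z + 14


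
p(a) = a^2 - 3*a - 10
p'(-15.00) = -33.00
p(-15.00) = 260.00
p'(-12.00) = -27.00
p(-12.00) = 170.00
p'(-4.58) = -12.16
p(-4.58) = 24.72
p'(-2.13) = -7.26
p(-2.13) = 0.93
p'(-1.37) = -5.74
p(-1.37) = -4.01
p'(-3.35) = -9.70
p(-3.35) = 11.27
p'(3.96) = 4.92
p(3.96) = -6.20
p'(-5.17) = -13.34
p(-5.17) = 32.24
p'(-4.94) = -12.88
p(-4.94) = 29.22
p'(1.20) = -0.60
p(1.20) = -12.16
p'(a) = 2*a - 3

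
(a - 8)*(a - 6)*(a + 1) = a^3 - 13*a^2 + 34*a + 48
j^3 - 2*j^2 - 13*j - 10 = (j - 5)*(j + 1)*(j + 2)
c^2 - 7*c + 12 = (c - 4)*(c - 3)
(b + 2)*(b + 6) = b^2 + 8*b + 12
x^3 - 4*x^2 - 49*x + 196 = (x - 7)*(x - 4)*(x + 7)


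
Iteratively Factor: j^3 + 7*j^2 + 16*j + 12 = (j + 3)*(j^2 + 4*j + 4) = (j + 2)*(j + 3)*(j + 2)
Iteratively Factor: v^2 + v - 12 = (v - 3)*(v + 4)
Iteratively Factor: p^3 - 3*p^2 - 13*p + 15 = (p - 5)*(p^2 + 2*p - 3) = (p - 5)*(p - 1)*(p + 3)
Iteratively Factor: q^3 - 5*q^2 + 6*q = (q - 2)*(q^2 - 3*q) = q*(q - 2)*(q - 3)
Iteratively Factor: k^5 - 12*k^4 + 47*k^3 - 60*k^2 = (k - 5)*(k^4 - 7*k^3 + 12*k^2) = (k - 5)*(k - 4)*(k^3 - 3*k^2) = k*(k - 5)*(k - 4)*(k^2 - 3*k) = k*(k - 5)*(k - 4)*(k - 3)*(k)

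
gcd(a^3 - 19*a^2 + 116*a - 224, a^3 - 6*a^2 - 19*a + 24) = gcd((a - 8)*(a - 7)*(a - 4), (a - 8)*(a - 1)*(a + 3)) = a - 8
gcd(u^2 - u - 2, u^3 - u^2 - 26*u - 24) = u + 1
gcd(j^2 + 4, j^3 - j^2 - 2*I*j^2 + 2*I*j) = j - 2*I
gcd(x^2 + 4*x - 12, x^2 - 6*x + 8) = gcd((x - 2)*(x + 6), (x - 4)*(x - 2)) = x - 2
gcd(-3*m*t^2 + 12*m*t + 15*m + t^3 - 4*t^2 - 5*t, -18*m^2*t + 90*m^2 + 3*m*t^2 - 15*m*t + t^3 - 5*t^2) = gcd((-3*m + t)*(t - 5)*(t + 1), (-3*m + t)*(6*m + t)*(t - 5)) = -3*m*t + 15*m + t^2 - 5*t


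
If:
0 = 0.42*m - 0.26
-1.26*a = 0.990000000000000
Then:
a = -0.79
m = 0.62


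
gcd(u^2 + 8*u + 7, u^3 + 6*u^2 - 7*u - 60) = 1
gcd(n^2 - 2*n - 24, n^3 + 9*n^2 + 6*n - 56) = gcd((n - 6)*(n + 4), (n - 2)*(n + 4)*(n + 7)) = n + 4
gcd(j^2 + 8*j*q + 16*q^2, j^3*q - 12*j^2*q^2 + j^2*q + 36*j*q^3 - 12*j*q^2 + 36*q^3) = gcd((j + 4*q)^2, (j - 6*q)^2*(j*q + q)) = 1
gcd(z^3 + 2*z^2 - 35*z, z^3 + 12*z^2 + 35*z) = z^2 + 7*z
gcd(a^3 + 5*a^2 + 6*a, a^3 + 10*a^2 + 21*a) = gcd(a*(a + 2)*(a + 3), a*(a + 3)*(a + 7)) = a^2 + 3*a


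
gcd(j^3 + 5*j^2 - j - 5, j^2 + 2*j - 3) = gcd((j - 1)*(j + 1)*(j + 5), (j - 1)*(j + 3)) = j - 1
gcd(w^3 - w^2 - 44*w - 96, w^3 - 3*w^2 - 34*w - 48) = w^2 - 5*w - 24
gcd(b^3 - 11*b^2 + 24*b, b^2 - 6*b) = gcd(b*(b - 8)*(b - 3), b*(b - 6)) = b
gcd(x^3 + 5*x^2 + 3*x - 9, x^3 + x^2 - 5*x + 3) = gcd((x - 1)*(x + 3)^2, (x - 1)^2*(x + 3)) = x^2 + 2*x - 3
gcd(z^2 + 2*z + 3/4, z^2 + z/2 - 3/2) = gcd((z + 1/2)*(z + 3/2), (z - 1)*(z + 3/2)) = z + 3/2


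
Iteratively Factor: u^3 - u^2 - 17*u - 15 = (u + 1)*(u^2 - 2*u - 15) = (u - 5)*(u + 1)*(u + 3)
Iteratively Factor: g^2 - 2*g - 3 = (g + 1)*(g - 3)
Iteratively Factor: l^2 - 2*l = (l - 2)*(l)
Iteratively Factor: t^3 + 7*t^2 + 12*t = (t + 4)*(t^2 + 3*t) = t*(t + 4)*(t + 3)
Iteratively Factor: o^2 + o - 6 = (o - 2)*(o + 3)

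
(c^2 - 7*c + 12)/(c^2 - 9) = (c - 4)/(c + 3)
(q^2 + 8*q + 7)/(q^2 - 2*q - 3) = (q + 7)/(q - 3)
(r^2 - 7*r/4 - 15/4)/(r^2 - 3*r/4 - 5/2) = (r - 3)/(r - 2)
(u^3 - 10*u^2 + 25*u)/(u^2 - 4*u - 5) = u*(u - 5)/(u + 1)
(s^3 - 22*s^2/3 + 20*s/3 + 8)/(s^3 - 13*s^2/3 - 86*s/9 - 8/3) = 3*(3*s^2 - 4*s - 4)/(9*s^2 + 15*s + 4)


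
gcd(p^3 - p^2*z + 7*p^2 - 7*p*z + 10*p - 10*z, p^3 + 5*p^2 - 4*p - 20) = p^2 + 7*p + 10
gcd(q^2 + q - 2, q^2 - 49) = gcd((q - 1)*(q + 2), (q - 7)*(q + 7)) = 1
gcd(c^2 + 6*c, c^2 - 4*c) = c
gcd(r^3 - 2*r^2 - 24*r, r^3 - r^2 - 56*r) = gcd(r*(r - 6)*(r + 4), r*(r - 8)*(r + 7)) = r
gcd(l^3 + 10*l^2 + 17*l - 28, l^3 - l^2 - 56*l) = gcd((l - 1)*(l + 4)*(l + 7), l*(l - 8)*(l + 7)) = l + 7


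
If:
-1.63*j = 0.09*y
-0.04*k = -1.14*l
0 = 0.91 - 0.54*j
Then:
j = 1.69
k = 28.5*l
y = -30.52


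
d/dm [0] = 0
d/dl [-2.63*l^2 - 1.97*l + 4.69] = -5.26*l - 1.97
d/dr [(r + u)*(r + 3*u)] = 2*r + 4*u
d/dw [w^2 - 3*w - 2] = 2*w - 3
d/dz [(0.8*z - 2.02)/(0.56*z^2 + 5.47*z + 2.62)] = (-0.448*z^2 + 2.2624*z + 13.1454)/(0.3136*z^4 + 6.1264*z^3 + 32.8553*z^2 + 28.6628*z + 6.8644)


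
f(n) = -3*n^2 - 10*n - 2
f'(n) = -6*n - 10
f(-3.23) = -1.00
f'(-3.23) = 9.38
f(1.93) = -32.47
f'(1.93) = -21.58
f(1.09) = -16.46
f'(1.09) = -16.54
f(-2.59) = 3.78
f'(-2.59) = 5.54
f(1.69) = -27.47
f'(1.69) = -20.14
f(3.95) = -88.31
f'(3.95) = -33.70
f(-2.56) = 3.94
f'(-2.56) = 5.36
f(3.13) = -62.69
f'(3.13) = -28.78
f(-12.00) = -314.00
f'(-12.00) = 62.00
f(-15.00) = -527.00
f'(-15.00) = 80.00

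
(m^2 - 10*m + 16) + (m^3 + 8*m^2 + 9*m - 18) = m^3 + 9*m^2 - m - 2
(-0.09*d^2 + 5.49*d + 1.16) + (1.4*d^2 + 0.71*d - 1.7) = 1.31*d^2 + 6.2*d - 0.54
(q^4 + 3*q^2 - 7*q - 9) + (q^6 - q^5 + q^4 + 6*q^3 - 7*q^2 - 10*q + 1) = q^6 - q^5 + 2*q^4 + 6*q^3 - 4*q^2 - 17*q - 8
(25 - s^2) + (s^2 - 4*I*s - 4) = -4*I*s + 21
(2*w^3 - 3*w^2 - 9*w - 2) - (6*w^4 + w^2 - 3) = -6*w^4 + 2*w^3 - 4*w^2 - 9*w + 1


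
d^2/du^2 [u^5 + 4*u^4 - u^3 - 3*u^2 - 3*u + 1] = 20*u^3 + 48*u^2 - 6*u - 6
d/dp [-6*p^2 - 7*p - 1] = -12*p - 7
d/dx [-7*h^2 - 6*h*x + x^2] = -6*h + 2*x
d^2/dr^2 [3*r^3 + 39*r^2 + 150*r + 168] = 18*r + 78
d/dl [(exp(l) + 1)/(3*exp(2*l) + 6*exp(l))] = (-2*(exp(l) + 1)^2 + (exp(l) + 2)*exp(l))*exp(-l)/(3*(exp(l) + 2)^2)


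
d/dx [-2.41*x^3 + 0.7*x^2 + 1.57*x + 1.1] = -7.23*x^2 + 1.4*x + 1.57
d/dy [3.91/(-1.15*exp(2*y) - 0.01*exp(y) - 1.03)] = (8.993*exp(y) + 0.0391)*exp(y)/(1.15*exp(2*y) + 0.01*exp(y) + 1.03)^2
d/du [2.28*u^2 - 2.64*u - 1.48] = 4.56*u - 2.64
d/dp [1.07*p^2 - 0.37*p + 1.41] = 2.14*p - 0.37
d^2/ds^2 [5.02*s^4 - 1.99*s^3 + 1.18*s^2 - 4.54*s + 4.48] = 60.24*s^2 - 11.94*s + 2.36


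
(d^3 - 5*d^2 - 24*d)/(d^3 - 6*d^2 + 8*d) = (d^2 - 5*d - 24)/(d^2 - 6*d + 8)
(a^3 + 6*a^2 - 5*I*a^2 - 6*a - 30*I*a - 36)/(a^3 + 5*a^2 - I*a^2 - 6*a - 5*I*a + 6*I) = (a^2 - 5*I*a - 6)/(a^2 - a*(1 + I) + I)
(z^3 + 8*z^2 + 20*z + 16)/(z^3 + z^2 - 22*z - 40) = (z + 2)/(z - 5)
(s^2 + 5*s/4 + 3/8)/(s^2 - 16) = (8*s^2 + 10*s + 3)/(8*(s^2 - 16))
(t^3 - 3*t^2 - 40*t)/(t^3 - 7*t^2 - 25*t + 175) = t*(t - 8)/(t^2 - 12*t + 35)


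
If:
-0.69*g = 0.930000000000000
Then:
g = -1.35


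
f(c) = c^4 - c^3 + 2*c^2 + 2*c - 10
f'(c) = 4*c^3 - 3*c^2 + 4*c + 2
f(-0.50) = -10.31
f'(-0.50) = -1.25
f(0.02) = -9.96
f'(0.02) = 2.08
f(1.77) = 4.08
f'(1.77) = 21.86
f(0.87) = -6.83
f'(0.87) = 5.84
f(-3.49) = 198.24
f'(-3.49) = -218.53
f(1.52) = -0.51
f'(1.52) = 15.20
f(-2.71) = 73.11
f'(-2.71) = -110.48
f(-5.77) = 1345.56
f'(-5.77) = -889.36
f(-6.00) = 1562.00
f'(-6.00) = -994.00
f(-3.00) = 110.00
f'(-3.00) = -145.00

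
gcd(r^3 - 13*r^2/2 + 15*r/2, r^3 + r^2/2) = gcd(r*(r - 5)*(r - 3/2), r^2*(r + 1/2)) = r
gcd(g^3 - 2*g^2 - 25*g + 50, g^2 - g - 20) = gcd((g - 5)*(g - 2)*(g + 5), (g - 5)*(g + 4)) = g - 5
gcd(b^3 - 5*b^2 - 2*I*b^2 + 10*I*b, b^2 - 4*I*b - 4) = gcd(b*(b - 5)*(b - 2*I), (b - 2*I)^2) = b - 2*I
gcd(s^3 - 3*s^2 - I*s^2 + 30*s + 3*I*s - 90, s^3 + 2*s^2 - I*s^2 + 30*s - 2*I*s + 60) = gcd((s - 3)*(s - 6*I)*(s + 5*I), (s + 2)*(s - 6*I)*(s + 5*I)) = s^2 - I*s + 30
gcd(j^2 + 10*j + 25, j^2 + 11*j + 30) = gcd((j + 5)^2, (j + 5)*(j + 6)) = j + 5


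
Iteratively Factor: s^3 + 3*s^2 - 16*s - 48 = (s + 3)*(s^2 - 16) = (s + 3)*(s + 4)*(s - 4)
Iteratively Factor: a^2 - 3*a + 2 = (a - 2)*(a - 1)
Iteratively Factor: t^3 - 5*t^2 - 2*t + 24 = (t - 4)*(t^2 - t - 6) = (t - 4)*(t - 3)*(t + 2)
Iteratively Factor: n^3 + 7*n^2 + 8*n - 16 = (n - 1)*(n^2 + 8*n + 16) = (n - 1)*(n + 4)*(n + 4)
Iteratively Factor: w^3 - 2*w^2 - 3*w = (w)*(w^2 - 2*w - 3) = w*(w + 1)*(w - 3)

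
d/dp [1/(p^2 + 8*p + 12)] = 2*(-p - 4)/(p^2 + 8*p + 12)^2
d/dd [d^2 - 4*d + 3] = 2*d - 4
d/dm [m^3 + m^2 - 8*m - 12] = 3*m^2 + 2*m - 8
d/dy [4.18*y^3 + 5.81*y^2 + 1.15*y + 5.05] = 12.54*y^2 + 11.62*y + 1.15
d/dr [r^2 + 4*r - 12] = 2*r + 4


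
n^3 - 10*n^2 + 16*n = n*(n - 8)*(n - 2)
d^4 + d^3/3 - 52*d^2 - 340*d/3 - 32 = (d - 8)*(d + 1/3)*(d + 2)*(d + 6)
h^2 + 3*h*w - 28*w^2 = (h - 4*w)*(h + 7*w)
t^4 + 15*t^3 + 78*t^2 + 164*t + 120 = (t + 2)^2*(t + 5)*(t + 6)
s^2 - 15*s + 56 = (s - 8)*(s - 7)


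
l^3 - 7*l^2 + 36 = (l - 6)*(l - 3)*(l + 2)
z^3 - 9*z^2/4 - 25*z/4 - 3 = (z - 4)*(z + 3/4)*(z + 1)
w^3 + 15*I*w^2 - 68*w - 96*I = (w + 3*I)*(w + 4*I)*(w + 8*I)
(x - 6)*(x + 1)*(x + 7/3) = x^3 - 8*x^2/3 - 53*x/3 - 14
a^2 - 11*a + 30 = (a - 6)*(a - 5)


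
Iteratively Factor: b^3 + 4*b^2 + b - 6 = (b + 3)*(b^2 + b - 2) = (b + 2)*(b + 3)*(b - 1)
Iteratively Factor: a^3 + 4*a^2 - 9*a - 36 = (a + 3)*(a^2 + a - 12) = (a + 3)*(a + 4)*(a - 3)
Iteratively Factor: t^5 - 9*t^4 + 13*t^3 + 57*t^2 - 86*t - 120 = (t - 4)*(t^4 - 5*t^3 - 7*t^2 + 29*t + 30) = (t - 4)*(t + 2)*(t^3 - 7*t^2 + 7*t + 15) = (t - 5)*(t - 4)*(t + 2)*(t^2 - 2*t - 3) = (t - 5)*(t - 4)*(t + 1)*(t + 2)*(t - 3)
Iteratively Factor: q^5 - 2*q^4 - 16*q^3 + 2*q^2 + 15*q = (q + 1)*(q^4 - 3*q^3 - 13*q^2 + 15*q) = (q + 1)*(q + 3)*(q^3 - 6*q^2 + 5*q) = q*(q + 1)*(q + 3)*(q^2 - 6*q + 5) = q*(q - 1)*(q + 1)*(q + 3)*(q - 5)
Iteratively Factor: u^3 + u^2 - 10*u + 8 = (u - 1)*(u^2 + 2*u - 8) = (u - 2)*(u - 1)*(u + 4)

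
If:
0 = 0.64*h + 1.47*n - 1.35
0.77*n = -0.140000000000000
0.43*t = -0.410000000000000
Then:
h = 2.53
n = -0.18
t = -0.95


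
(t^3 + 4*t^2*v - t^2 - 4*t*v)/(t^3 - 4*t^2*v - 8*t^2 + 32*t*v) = (t^2 + 4*t*v - t - 4*v)/(t^2 - 4*t*v - 8*t + 32*v)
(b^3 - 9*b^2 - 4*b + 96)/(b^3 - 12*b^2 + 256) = (b^2 - b - 12)/(b^2 - 4*b - 32)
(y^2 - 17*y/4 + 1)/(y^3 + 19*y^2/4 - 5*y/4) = (y - 4)/(y*(y + 5))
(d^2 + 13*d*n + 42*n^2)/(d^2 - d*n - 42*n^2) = (d + 7*n)/(d - 7*n)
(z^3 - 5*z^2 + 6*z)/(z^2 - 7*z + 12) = z*(z - 2)/(z - 4)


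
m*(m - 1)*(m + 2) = m^3 + m^2 - 2*m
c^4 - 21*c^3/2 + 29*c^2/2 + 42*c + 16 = (c - 8)*(c - 4)*(c + 1/2)*(c + 1)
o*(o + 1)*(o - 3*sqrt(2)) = o^3 - 3*sqrt(2)*o^2 + o^2 - 3*sqrt(2)*o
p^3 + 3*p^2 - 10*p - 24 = (p - 3)*(p + 2)*(p + 4)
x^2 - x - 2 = (x - 2)*(x + 1)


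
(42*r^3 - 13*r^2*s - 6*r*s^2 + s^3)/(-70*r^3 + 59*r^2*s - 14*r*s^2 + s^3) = (-3*r - s)/(5*r - s)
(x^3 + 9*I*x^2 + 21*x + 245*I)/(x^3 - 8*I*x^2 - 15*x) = (x^2 + 14*I*x - 49)/(x*(x - 3*I))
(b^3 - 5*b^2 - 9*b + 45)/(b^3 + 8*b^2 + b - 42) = (b^2 - 8*b + 15)/(b^2 + 5*b - 14)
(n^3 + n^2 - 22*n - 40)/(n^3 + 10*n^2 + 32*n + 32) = (n - 5)/(n + 4)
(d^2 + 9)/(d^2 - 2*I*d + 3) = (d + 3*I)/(d + I)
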